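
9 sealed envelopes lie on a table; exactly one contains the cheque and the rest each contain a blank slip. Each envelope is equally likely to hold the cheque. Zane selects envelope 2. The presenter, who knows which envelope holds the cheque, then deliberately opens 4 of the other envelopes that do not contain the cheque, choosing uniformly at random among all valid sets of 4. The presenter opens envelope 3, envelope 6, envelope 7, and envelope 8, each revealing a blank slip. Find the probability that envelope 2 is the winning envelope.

1/9

Condition on the true location of the cheque.
If it is in any of envelopes 1, 4, 5, and 9 (prior 1/9 each): the presenter has 35 equally likely choices, so probability 1/35; weight (1/9)·(1/35) = 1/315 each.
If it is in envelope 2 (prior 1/9): the presenter has 70 equally likely choices, so probability 1/70; weight (1/9)·(1/70) = 1/630.
If it is in any of envelopes 3, 6, 7, and 8 (prior 1/9 each): that envelope was opened and seen not to hold the prize — ruled out; weight (1/9)·0 = 0 each.
The weights sum to 1/70.
So P(the cheque in envelope 2 | the presenter opened envelope 3, envelope 6, envelope 7, and envelope 8) = (1/630) / (1/70) = 1/9.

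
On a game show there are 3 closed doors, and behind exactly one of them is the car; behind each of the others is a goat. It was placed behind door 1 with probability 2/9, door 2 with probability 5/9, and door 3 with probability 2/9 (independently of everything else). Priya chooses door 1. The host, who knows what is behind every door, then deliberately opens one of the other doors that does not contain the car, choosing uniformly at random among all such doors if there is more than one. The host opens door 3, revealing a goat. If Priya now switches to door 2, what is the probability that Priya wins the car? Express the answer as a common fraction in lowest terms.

Condition on the true location of the car.
If it is behind door 1 (prior 2/9): the host has 2 equally likely choices, so probability 1/2; weight (2/9)·(1/2) = 1/9.
If it is behind door 2 (prior 5/9): the host has no choice, probability 1; weight (5/9)·1 = 5/9.
If it is behind door 3 (prior 2/9): the host opened door 3, so this case is ruled out; weight (2/9)·0 = 0.
The weights sum to 2/3.
So P(the car behind door 2 | the host opened door 3) = (5/9) / (2/3) = 5/6.

5/6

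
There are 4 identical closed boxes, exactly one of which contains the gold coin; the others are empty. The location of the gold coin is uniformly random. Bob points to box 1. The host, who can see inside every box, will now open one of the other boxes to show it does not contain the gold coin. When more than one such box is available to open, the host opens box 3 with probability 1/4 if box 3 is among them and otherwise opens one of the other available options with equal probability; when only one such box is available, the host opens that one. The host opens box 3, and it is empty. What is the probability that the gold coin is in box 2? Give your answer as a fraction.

1/3

Apply Bayes' rule, conditioning on where the gold coin actually is.
If it is in any of boxes 1, 2, and 4 (prior 1/4 each): box 3 is available, opened with probability 1/4; weight (1/4)·(1/4) = 1/16 each.
If it is in box 3 (prior 1/4): the host opened box 3, so this case is ruled out; weight (1/4)·0 = 0.
The weights sum to 3/16.
So P(the gold coin in box 2 | the host opened box 3) = (1/16) / (3/16) = 1/3.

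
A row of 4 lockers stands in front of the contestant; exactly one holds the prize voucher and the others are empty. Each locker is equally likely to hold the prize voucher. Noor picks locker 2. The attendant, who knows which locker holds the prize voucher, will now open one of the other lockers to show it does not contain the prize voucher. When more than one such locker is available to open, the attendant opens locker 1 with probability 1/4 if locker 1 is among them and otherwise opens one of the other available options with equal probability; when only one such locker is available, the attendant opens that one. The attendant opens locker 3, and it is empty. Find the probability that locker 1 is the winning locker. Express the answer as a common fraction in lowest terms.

Condition on the true location of the prize voucher.
If it is in locker 1 (prior 1/4): locker 1 holds the prize so is unavailable; the attendant chooses uniformly among the 2 others, probability 1/2; weight (1/4)·(1/2) = 1/8.
If it is in locker 2 (prior 1/4): locker 1 is available but not opened; locker 3 gets probability (1 − 1/4)/2 = 3/8; weight (1/4)·(3/8) = 3/32.
If it is in locker 3 (prior 1/4): the attendant opened locker 3, so this case is ruled out; weight (1/4)·0 = 0.
If it is in locker 4 (prior 1/4): locker 1 is available but not opened, probability 3/4; weight (1/4)·(3/4) = 3/16.
The weights sum to 13/32.
So P(the prize voucher in locker 1 | the attendant opened locker 3) = (1/8) / (13/32) = 4/13.

4/13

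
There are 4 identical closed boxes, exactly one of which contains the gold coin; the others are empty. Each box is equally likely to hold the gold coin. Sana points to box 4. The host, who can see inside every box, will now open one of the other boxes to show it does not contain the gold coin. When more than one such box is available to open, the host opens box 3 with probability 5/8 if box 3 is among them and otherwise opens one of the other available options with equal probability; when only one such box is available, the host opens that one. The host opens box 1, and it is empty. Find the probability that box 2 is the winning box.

Apply Bayes' rule, conditioning on where the gold coin actually is.
If it is in box 1 (prior 1/4): the host opened box 1, so this case is ruled out; weight (1/4)·0 = 0.
If it is in box 2 (prior 1/4): box 3 is available but not opened, probability 3/8; weight (1/4)·(3/8) = 3/32.
If it is in box 3 (prior 1/4): box 3 holds the prize so is unavailable; the host chooses uniformly among the 2 others, probability 1/2; weight (1/4)·(1/2) = 1/8.
If it is in box 4 (prior 1/4): box 3 is available but not opened; box 1 gets probability (1 − 5/8)/2 = 3/16; weight (1/4)·(3/16) = 3/64.
The weights sum to 17/64.
So P(the gold coin in box 2 | the host opened box 1) = (3/32) / (17/64) = 6/17.

6/17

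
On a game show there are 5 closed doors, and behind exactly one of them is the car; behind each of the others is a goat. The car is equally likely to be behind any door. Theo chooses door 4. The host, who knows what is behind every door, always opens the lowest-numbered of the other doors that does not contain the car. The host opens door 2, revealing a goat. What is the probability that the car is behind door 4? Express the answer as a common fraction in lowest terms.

Consider each possible location of the car in turn.
If it is behind door 1 (prior 1/5): door 2 is the lowest-numbered option available, probability 1; weight (1/5)·1 = 1/5.
If it is behind door 2 (prior 1/5): the host opened door 2, so this case is ruled out; weight (1/5)·0 = 0.
If it is behind any of doors 3, 4, and 5 (prior 1/5 each): the host would have opened door 1 instead, probability 0; weight (1/5)·0 = 0 each.
The weights sum to 1/5.
So P(the car behind door 4 | the host opened door 2) = 0 / (1/5) = 0.

0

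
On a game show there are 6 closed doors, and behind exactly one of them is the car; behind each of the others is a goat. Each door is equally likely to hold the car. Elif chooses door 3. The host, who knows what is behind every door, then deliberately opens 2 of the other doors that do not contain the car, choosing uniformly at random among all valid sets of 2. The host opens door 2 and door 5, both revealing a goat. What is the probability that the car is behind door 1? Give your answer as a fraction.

5/18

Apply Bayes' rule, conditioning on where the car actually is.
If it is behind any of doors 1, 4, and 6 (prior 1/6 each): the host has 6 equally likely choices, so probability 1/6; weight (1/6)·(1/6) = 1/36 each.
If it is behind either of doors 2 and 5 (prior 1/6 each): that door was opened and seen not to hold the prize — ruled out; weight (1/6)·0 = 0 each.
If it is behind door 3 (prior 1/6): the host has 10 equally likely choices, so probability 1/10; weight (1/6)·(1/10) = 1/60.
The weights sum to 1/10.
So P(the car behind door 1 | the host opened door 2 and door 5) = (1/36) / (1/10) = 5/18.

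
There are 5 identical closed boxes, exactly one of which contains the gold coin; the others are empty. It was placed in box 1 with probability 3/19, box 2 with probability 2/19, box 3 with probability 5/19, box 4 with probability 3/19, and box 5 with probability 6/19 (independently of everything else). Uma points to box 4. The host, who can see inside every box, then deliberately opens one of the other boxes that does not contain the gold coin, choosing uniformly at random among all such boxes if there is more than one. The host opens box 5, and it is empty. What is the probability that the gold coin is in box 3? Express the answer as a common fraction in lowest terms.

Condition on the true location of the gold coin.
If it is in box 1 (prior 3/19): the host has 3 equally likely choices, so probability 1/3; weight (3/19)·(1/3) = 1/19.
If it is in box 2 (prior 2/19): the host has 3 equally likely choices, so probability 1/3; weight (2/19)·(1/3) = 2/57.
If it is in box 3 (prior 5/19): the host has 3 equally likely choices, so probability 1/3; weight (5/19)·(1/3) = 5/57.
If it is in box 4 (prior 3/19): the host has 4 equally likely choices, so probability 1/4; weight (3/19)·(1/4) = 3/76.
If it is in box 5 (prior 6/19): the host opened box 5, so this case is ruled out; weight (6/19)·0 = 0.
The weights sum to 49/228.
So P(the gold coin in box 3 | the host opened box 5) = (5/57) / (49/228) = 20/49.

20/49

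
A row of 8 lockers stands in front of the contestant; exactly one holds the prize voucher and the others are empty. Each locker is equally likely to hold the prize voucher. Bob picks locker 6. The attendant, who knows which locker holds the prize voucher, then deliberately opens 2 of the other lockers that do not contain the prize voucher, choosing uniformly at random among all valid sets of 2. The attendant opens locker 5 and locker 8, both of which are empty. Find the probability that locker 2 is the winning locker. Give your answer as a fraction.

Apply Bayes' rule, conditioning on where the prize voucher actually is.
If it is in any of lockers 1, 2, 3, 4, and 7 (prior 1/8 each): the attendant has 15 equally likely choices, so probability 1/15; weight (1/8)·(1/15) = 1/120 each.
If it is in either of lockers 5 and 8 (prior 1/8 each): that locker was opened and seen not to hold the prize — ruled out; weight (1/8)·0 = 0 each.
If it is in locker 6 (prior 1/8): the attendant has 21 equally likely choices, so probability 1/21; weight (1/8)·(1/21) = 1/168.
The weights sum to 1/21.
So P(the prize voucher in locker 2 | the attendant opened locker 5 and locker 8) = (1/120) / (1/21) = 7/40.

7/40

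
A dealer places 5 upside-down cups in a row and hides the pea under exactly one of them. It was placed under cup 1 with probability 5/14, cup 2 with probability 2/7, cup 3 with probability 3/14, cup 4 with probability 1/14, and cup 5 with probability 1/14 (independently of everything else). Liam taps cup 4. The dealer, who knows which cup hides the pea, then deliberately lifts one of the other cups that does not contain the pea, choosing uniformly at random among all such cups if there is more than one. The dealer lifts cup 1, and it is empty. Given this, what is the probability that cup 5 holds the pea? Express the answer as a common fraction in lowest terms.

Condition on the true location of the pea.
If it is under cup 1 (prior 5/14): the dealer opened cup 1, so this case is ruled out; weight (5/14)·0 = 0.
If it is under cup 2 (prior 2/7): the dealer has 3 equally likely choices, so probability 1/3; weight (2/7)·(1/3) = 2/21.
If it is under cup 3 (prior 3/14): the dealer has 3 equally likely choices, so probability 1/3; weight (3/14)·(1/3) = 1/14.
If it is under cup 4 (prior 1/14): the dealer has 4 equally likely choices, so probability 1/4; weight (1/14)·(1/4) = 1/56.
If it is under cup 5 (prior 1/14): the dealer has 3 equally likely choices, so probability 1/3; weight (1/14)·(1/3) = 1/42.
The weights sum to 5/24.
So P(the pea under cup 5 | the dealer opened cup 1) = (1/42) / (5/24) = 4/35.

4/35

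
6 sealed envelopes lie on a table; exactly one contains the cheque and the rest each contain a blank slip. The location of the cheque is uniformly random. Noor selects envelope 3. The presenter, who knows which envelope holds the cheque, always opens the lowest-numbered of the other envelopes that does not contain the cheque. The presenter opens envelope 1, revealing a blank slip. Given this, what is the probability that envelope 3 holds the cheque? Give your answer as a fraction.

Apply Bayes' rule, conditioning on where the cheque actually is.
If it is in envelope 1 (prior 1/6): the presenter opened envelope 1, so this case is ruled out; weight (1/6)·0 = 0.
If it is in any of envelopes 2, 3, 4, 5, and 6 (prior 1/6 each): envelope 1 is the lowest-numbered option available, probability 1; weight (1/6)·1 = 1/6 each.
The weights sum to 5/6.
So P(the cheque in envelope 3 | the presenter opened envelope 1) = (1/6) / (5/6) = 1/5.

1/5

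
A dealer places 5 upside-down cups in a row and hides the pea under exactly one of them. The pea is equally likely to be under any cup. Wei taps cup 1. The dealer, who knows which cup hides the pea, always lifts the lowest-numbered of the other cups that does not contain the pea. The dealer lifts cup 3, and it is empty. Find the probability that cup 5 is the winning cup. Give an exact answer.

0

Condition on the true location of the pea.
If it is under any of cups 1, 4, and 5 (prior 1/5 each): the dealer would have opened cup 2 instead, probability 0; weight (1/5)·0 = 0 each.
If it is under cup 2 (prior 1/5): cup 3 is the lowest-numbered option available, probability 1; weight (1/5)·1 = 1/5.
If it is under cup 3 (prior 1/5): the dealer opened cup 3, so this case is ruled out; weight (1/5)·0 = 0.
The weights sum to 1/5.
So P(the pea under cup 5 | the dealer opened cup 3) = 0 / (1/5) = 0.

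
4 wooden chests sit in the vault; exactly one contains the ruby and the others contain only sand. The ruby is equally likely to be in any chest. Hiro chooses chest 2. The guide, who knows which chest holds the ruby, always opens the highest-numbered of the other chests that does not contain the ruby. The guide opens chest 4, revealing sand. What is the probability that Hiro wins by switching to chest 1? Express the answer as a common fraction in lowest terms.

Condition on the true location of the ruby.
If it is in any of chests 1, 2, and 3 (prior 1/4 each): chest 4 is the highest-numbered option available, probability 1; weight (1/4)·1 = 1/4 each.
If it is in chest 4 (prior 1/4): the guide opened chest 4, so this case is ruled out; weight (1/4)·0 = 0.
The weights sum to 3/4.
So P(the ruby in chest 1 | the guide opened chest 4) = (1/4) / (3/4) = 1/3.

1/3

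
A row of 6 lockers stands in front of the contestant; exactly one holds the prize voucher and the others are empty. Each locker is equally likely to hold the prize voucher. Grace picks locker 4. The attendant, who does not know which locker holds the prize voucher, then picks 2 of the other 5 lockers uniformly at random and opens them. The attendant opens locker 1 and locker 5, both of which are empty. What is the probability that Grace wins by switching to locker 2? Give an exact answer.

Apply Bayes' rule, conditioning on where the prize voucher actually is.
If it is in either of lockers 1 and 5 (prior 1/6 each): that locker was opened and seen not to hold the prize — ruled out; weight (1/6)·0 = 0 each.
If it is in any of lockers 2, 3, 4, and 6 (prior 1/6 each): the attendant picks exactly this set with probability 1/10 regardless, and none is the prize; weight (1/6)·(1/10) = 1/60 each.
The weights sum to 1/15.
So P(the prize voucher in locker 2 | the attendant opened locker 1 and locker 5) = (1/60) / (1/15) = 1/4.

1/4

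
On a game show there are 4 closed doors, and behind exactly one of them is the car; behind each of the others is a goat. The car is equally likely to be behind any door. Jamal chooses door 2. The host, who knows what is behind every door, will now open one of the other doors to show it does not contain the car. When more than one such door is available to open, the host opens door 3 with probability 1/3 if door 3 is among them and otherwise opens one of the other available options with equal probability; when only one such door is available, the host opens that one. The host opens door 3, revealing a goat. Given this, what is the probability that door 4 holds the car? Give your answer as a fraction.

1/3

Consider each possible location of the car in turn.
If it is behind any of doors 1, 2, and 4 (prior 1/4 each): door 3 is available, opened with probability 1/3; weight (1/4)·(1/3) = 1/12 each.
If it is behind door 3 (prior 1/4): the host opened door 3, so this case is ruled out; weight (1/4)·0 = 0.
The weights sum to 1/4.
So P(the car behind door 4 | the host opened door 3) = (1/12) / (1/4) = 1/3.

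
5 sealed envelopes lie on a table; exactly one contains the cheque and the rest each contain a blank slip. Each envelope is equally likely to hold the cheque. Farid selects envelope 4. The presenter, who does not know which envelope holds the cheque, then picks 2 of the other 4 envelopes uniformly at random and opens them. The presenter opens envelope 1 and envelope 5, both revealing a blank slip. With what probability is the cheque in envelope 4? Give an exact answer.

1/3

Because the presenter chose which envelopes to open without knowing where the cheque is, the choice is independent of the prize location. Learning that none of the 2 opened envelopes holds the cheque simply rules out those 2 locations and leaves the remaining 3 envelopes still equally likely by symmetry.
So P(the cheque in envelope 4) = 1/3.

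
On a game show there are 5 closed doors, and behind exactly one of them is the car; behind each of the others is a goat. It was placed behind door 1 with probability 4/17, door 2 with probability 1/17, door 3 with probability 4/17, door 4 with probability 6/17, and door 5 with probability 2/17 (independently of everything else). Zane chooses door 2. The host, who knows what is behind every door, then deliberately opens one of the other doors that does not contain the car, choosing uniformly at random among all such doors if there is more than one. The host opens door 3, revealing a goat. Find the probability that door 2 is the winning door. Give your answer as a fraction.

1/17

Consider each possible location of the car in turn.
If it is behind door 1 (prior 4/17): the host has 3 equally likely choices, so probability 1/3; weight (4/17)·(1/3) = 4/51.
If it is behind door 2 (prior 1/17): the host has 4 equally likely choices, so probability 1/4; weight (1/17)·(1/4) = 1/68.
If it is behind door 3 (prior 4/17): the host opened door 3, so this case is ruled out; weight (4/17)·0 = 0.
If it is behind door 4 (prior 6/17): the host has 3 equally likely choices, so probability 1/3; weight (6/17)·(1/3) = 2/17.
If it is behind door 5 (prior 2/17): the host has 3 equally likely choices, so probability 1/3; weight (2/17)·(1/3) = 2/51.
The weights sum to 1/4.
So P(the car behind door 2 | the host opened door 3) = (1/68) / (1/4) = 1/17.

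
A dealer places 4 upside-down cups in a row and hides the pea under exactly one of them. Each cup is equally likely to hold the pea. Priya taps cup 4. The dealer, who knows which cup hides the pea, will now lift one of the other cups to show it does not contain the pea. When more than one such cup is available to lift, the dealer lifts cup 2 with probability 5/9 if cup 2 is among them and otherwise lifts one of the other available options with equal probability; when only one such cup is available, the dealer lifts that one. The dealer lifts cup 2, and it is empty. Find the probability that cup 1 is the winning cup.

1/3

Consider each possible location of the pea in turn.
If it is under any of cups 1, 3, and 4 (prior 1/4 each): cup 2 is available, opened with probability 5/9; weight (1/4)·(5/9) = 5/36 each.
If it is under cup 2 (prior 1/4): the dealer opened cup 2, so this case is ruled out; weight (1/4)·0 = 0.
The weights sum to 5/12.
So P(the pea under cup 1 | the dealer opened cup 2) = (5/36) / (5/12) = 1/3.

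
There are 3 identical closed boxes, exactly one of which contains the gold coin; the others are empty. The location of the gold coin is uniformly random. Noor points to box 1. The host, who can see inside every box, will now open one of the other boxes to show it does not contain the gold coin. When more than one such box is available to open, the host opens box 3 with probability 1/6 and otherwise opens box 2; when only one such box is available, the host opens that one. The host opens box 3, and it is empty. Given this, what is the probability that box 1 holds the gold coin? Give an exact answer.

Apply Bayes' rule, conditioning on where the gold coin actually is.
If it is in box 1 (prior 1/3): box 3 is available, opened with probability 1/6; weight (1/3)·(1/6) = 1/18.
If it is in box 2 (prior 1/3): only box 3 is available, probability 1; weight (1/3)·1 = 1/3.
If it is in box 3 (prior 1/3): the host opened box 3, so this case is ruled out; weight (1/3)·0 = 0.
The weights sum to 7/18.
So P(the gold coin in box 1 | the host opened box 3) = (1/18) / (7/18) = 1/7.

1/7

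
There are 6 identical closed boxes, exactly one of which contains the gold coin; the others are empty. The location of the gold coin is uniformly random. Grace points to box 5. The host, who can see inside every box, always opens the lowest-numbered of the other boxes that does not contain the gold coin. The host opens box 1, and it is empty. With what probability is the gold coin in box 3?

1/5

Apply Bayes' rule, conditioning on where the gold coin actually is.
If it is in box 1 (prior 1/6): the host opened box 1, so this case is ruled out; weight (1/6)·0 = 0.
If it is in any of boxes 2, 3, 4, 5, and 6 (prior 1/6 each): box 1 is the lowest-numbered option available, probability 1; weight (1/6)·1 = 1/6 each.
The weights sum to 5/6.
So P(the gold coin in box 3 | the host opened box 1) = (1/6) / (5/6) = 1/5.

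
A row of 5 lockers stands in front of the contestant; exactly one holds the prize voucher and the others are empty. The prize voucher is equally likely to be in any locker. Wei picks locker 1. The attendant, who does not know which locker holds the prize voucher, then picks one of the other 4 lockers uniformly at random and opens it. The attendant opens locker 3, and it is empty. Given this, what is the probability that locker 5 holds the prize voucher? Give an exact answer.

1/4

Condition on the true location of the prize voucher.
If it is in any of lockers 1, 2, 4, and 5 (prior 1/5 each): the attendant picks locker 3 with probability 1/4 regardless, and it is not the prize; weight (1/5)·(1/4) = 1/20 each.
If it is in locker 3 (prior 1/5): the attendant opened locker 3, so this case is ruled out; weight (1/5)·0 = 0.
The weights sum to 1/5.
So P(the prize voucher in locker 5 | the attendant opened locker 3) = (1/20) / (1/5) = 1/4.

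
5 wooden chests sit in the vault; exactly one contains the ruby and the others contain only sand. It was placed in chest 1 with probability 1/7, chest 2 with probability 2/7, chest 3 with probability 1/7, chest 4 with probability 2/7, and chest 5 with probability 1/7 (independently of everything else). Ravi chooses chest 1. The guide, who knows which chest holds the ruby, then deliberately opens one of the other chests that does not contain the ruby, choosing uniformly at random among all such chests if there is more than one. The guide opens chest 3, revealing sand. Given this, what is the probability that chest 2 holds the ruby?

8/23

Apply Bayes' rule, conditioning on where the ruby actually is.
If it is in chest 1 (prior 1/7): the guide has 4 equally likely choices, so probability 1/4; weight (1/7)·(1/4) = 1/28.
If it is in either of chests 2 and 4 (prior 2/7 each): the guide has 3 equally likely choices, so probability 1/3; weight (2/7)·(1/3) = 2/21 each.
If it is in chest 3 (prior 1/7): the guide opened chest 3, so this case is ruled out; weight (1/7)·0 = 0.
If it is in chest 5 (prior 1/7): the guide has 3 equally likely choices, so probability 1/3; weight (1/7)·(1/3) = 1/21.
The weights sum to 23/84.
So P(the ruby in chest 2 | the guide opened chest 3) = (2/21) / (23/84) = 8/23.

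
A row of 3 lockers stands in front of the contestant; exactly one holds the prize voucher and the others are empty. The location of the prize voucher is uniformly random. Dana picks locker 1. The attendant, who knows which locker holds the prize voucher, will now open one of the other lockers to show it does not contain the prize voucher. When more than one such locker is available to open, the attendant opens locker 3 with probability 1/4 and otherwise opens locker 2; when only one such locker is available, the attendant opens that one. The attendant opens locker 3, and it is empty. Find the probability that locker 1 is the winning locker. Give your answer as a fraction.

Condition on the true location of the prize voucher.
If it is in locker 1 (prior 1/3): locker 3 is available, opened with probability 1/4; weight (1/3)·(1/4) = 1/12.
If it is in locker 2 (prior 1/3): only locker 3 is available, probability 1; weight (1/3)·1 = 1/3.
If it is in locker 3 (prior 1/3): the attendant opened locker 3, so this case is ruled out; weight (1/3)·0 = 0.
The weights sum to 5/12.
So P(the prize voucher in locker 1 | the attendant opened locker 3) = (1/12) / (5/12) = 1/5.

1/5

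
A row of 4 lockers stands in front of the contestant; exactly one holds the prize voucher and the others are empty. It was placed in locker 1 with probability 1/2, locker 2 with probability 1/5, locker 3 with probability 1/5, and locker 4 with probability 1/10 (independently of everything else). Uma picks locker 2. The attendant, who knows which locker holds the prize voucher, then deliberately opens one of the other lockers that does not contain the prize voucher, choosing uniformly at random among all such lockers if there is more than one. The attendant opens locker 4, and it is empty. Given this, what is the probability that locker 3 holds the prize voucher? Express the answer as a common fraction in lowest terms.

Condition on the true location of the prize voucher.
If it is in locker 1 (prior 1/2): the attendant has 2 equally likely choices, so probability 1/2; weight (1/2)·(1/2) = 1/4.
If it is in locker 2 (prior 1/5): the attendant has 3 equally likely choices, so probability 1/3; weight (1/5)·(1/3) = 1/15.
If it is in locker 3 (prior 1/5): the attendant has 2 equally likely choices, so probability 1/2; weight (1/5)·(1/2) = 1/10.
If it is in locker 4 (prior 1/10): the attendant opened locker 4, so this case is ruled out; weight (1/10)·0 = 0.
The weights sum to 5/12.
So P(the prize voucher in locker 3 | the attendant opened locker 4) = (1/10) / (5/12) = 6/25.

6/25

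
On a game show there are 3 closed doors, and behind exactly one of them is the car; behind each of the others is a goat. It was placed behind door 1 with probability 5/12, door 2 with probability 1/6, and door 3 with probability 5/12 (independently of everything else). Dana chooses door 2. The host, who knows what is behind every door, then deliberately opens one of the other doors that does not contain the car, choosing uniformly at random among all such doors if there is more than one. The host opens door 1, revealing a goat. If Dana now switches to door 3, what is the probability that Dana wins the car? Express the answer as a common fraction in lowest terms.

Apply Bayes' rule, conditioning on where the car actually is.
If it is behind door 1 (prior 5/12): the host opened door 1, so this case is ruled out; weight (5/12)·0 = 0.
If it is behind door 2 (prior 1/6): the host has 2 equally likely choices, so probability 1/2; weight (1/6)·(1/2) = 1/12.
If it is behind door 3 (prior 5/12): the host has no choice, probability 1; weight (5/12)·1 = 5/12.
The weights sum to 1/2.
So P(the car behind door 3 | the host opened door 1) = (5/12) / (1/2) = 5/6.

5/6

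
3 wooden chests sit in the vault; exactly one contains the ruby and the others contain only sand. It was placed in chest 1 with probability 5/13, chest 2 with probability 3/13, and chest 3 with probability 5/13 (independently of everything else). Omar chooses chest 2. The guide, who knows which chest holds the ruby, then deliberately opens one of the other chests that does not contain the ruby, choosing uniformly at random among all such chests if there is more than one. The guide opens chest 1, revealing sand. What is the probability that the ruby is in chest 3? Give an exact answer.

Consider each possible location of the ruby in turn.
If it is in chest 1 (prior 5/13): the guide opened chest 1, so this case is ruled out; weight (5/13)·0 = 0.
If it is in chest 2 (prior 3/13): the guide has 2 equally likely choices, so probability 1/2; weight (3/13)·(1/2) = 3/26.
If it is in chest 3 (prior 5/13): the guide has no choice, probability 1; weight (5/13)·1 = 5/13.
The weights sum to 1/2.
So P(the ruby in chest 3 | the guide opened chest 1) = (5/13) / (1/2) = 10/13.

10/13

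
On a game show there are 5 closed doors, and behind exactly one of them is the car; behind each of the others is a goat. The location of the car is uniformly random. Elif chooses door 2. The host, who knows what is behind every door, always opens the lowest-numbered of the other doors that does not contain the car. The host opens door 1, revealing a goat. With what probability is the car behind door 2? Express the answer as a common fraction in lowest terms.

1/4

Condition on the true location of the car.
If it is behind door 1 (prior 1/5): the host opened door 1, so this case is ruled out; weight (1/5)·0 = 0.
If it is behind any of doors 2, 3, 4, and 5 (prior 1/5 each): door 1 is the lowest-numbered option available, probability 1; weight (1/5)·1 = 1/5 each.
The weights sum to 4/5.
So P(the car behind door 2 | the host opened door 1) = (1/5) / (4/5) = 1/4.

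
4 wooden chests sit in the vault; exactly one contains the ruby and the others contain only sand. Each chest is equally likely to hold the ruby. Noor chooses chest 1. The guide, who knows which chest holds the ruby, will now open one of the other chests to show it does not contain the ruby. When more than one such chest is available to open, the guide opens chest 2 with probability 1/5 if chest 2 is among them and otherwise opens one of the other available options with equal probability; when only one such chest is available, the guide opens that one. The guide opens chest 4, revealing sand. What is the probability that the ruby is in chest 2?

Apply Bayes' rule, conditioning on where the ruby actually is.
If it is in chest 1 (prior 1/4): chest 2 is available but not opened; chest 4 gets probability (1 − 1/5)/2 = 2/5; weight (1/4)·(2/5) = 1/10.
If it is in chest 2 (prior 1/4): chest 2 holds the prize so is unavailable; the guide chooses uniformly among the 2 others, probability 1/2; weight (1/4)·(1/2) = 1/8.
If it is in chest 3 (prior 1/4): chest 2 is available but not opened, probability 4/5; weight (1/4)·(4/5) = 1/5.
If it is in chest 4 (prior 1/4): the guide opened chest 4, so this case is ruled out; weight (1/4)·0 = 0.
The weights sum to 17/40.
So P(the ruby in chest 2 | the guide opened chest 4) = (1/8) / (17/40) = 5/17.

5/17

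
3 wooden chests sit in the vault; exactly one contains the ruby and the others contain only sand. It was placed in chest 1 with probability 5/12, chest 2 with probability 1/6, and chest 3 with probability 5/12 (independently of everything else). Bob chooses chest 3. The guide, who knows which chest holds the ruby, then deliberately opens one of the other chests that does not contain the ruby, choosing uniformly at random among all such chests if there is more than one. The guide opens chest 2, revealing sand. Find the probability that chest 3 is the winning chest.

Consider each possible location of the ruby in turn.
If it is in chest 1 (prior 5/12): the guide has no choice, probability 1; weight (5/12)·1 = 5/12.
If it is in chest 2 (prior 1/6): the guide opened chest 2, so this case is ruled out; weight (1/6)·0 = 0.
If it is in chest 3 (prior 5/12): the guide has 2 equally likely choices, so probability 1/2; weight (5/12)·(1/2) = 5/24.
The weights sum to 5/8.
So P(the ruby in chest 3 | the guide opened chest 2) = (5/24) / (5/8) = 1/3.

1/3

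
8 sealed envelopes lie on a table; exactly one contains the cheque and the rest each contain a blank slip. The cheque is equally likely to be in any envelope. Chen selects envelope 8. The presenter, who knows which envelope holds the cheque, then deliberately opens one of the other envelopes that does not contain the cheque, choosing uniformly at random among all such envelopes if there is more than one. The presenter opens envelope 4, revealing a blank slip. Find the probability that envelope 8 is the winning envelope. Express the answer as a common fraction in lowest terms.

Apply Bayes' rule, conditioning on where the cheque actually is.
If it is in any of envelopes 1, 2, 3, 5, 6, and 7 (prior 1/8 each): the presenter has 6 equally likely choices, so probability 1/6; weight (1/8)·(1/6) = 1/48 each.
If it is in envelope 4 (prior 1/8): the presenter opened envelope 4, so this case is ruled out; weight (1/8)·0 = 0.
If it is in envelope 8 (prior 1/8): the presenter has 7 equally likely choices, so probability 1/7; weight (1/8)·(1/7) = 1/56.
The weights sum to 1/7.
So P(the cheque in envelope 8 | the presenter opened envelope 4) = (1/56) / (1/7) = 1/8.

1/8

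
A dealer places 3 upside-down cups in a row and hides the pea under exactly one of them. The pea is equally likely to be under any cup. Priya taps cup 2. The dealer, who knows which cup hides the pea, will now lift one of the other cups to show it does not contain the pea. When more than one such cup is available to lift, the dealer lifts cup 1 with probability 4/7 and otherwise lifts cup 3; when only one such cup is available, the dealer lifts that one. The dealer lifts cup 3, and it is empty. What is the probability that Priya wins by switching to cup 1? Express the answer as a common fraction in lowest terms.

Apply Bayes' rule, conditioning on where the pea actually is.
If it is under cup 1 (prior 1/3): only cup 3 is available, probability 1; weight (1/3)·1 = 1/3.
If it is under cup 2 (prior 1/3): cup 1 is available but not opened, probability 3/7; weight (1/3)·(3/7) = 1/7.
If it is under cup 3 (prior 1/3): the dealer opened cup 3, so this case is ruled out; weight (1/3)·0 = 0.
The weights sum to 10/21.
So P(the pea under cup 1 | the dealer opened cup 3) = (1/3) / (10/21) = 7/10.

7/10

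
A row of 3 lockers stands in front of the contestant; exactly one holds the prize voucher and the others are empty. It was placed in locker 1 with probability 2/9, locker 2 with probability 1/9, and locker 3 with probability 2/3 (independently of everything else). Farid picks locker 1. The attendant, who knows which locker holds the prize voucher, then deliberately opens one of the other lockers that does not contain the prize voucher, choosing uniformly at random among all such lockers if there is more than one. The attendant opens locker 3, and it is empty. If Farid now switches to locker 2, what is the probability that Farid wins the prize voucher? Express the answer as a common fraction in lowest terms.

Apply Bayes' rule, conditioning on where the prize voucher actually is.
If it is in locker 1 (prior 2/9): the attendant has 2 equally likely choices, so probability 1/2; weight (2/9)·(1/2) = 1/9.
If it is in locker 2 (prior 1/9): the attendant has no choice, probability 1; weight (1/9)·1 = 1/9.
If it is in locker 3 (prior 2/3): the attendant opened locker 3, so this case is ruled out; weight (2/3)·0 = 0.
The weights sum to 2/9.
So P(the prize voucher in locker 2 | the attendant opened locker 3) = (1/9) / (2/9) = 1/2.

1/2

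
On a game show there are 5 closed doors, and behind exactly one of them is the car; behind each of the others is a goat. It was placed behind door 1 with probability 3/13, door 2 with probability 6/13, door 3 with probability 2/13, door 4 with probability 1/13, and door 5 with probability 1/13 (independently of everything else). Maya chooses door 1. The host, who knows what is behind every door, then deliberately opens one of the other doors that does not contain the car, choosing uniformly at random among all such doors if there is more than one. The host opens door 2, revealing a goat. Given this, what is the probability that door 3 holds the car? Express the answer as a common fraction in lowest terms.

Consider each possible location of the car in turn.
If it is behind door 1 (prior 3/13): the host has 4 equally likely choices, so probability 1/4; weight (3/13)·(1/4) = 3/52.
If it is behind door 2 (prior 6/13): the host opened door 2, so this case is ruled out; weight (6/13)·0 = 0.
If it is behind door 3 (prior 2/13): the host has 3 equally likely choices, so probability 1/3; weight (2/13)·(1/3) = 2/39.
If it is behind either of doors 4 and 5 (prior 1/13 each): the host has 3 equally likely choices, so probability 1/3; weight (1/13)·(1/3) = 1/39 each.
The weights sum to 25/156.
So P(the car behind door 3 | the host opened door 2) = (2/39) / (25/156) = 8/25.

8/25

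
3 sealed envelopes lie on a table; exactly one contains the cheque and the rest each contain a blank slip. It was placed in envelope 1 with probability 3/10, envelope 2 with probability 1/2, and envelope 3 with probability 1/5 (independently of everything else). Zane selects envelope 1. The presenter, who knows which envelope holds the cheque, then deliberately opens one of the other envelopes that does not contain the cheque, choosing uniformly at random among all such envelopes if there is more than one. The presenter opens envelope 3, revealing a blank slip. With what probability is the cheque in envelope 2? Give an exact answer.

Consider each possible location of the cheque in turn.
If it is in envelope 1 (prior 3/10): the presenter has 2 equally likely choices, so probability 1/2; weight (3/10)·(1/2) = 3/20.
If it is in envelope 2 (prior 1/2): the presenter has no choice, probability 1; weight (1/2)·1 = 1/2.
If it is in envelope 3 (prior 1/5): the presenter opened envelope 3, so this case is ruled out; weight (1/5)·0 = 0.
The weights sum to 13/20.
So P(the cheque in envelope 2 | the presenter opened envelope 3) = (1/2) / (13/20) = 10/13.

10/13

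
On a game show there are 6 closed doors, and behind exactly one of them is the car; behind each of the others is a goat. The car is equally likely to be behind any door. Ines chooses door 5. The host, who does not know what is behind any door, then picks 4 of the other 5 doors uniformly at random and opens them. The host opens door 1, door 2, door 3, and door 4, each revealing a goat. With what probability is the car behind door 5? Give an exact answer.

1/2

Consider each possible location of the car in turn.
If it is behind any of doors 1, 2, 3, and 4 (prior 1/6 each): that door was opened and seen not to hold the prize — ruled out; weight (1/6)·0 = 0 each.
If it is behind either of doors 5 and 6 (prior 1/6 each): the host picks exactly this set with probability 1/5 regardless, and none is the prize; weight (1/6)·(1/5) = 1/30 each.
The weights sum to 1/15.
So P(the car behind door 5 | the host opened door 1, door 2, door 3, and door 4) = (1/30) / (1/15) = 1/2.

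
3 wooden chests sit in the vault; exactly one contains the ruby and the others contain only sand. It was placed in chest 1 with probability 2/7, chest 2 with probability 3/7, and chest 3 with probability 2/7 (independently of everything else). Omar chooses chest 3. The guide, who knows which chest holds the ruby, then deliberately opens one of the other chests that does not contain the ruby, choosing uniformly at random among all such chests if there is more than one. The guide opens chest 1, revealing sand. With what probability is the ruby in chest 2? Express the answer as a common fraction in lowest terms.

3/4

Condition on the true location of the ruby.
If it is in chest 1 (prior 2/7): the guide opened chest 1, so this case is ruled out; weight (2/7)·0 = 0.
If it is in chest 2 (prior 3/7): the guide has no choice, probability 1; weight (3/7)·1 = 3/7.
If it is in chest 3 (prior 2/7): the guide has 2 equally likely choices, so probability 1/2; weight (2/7)·(1/2) = 1/7.
The weights sum to 4/7.
So P(the ruby in chest 2 | the guide opened chest 1) = (3/7) / (4/7) = 3/4.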